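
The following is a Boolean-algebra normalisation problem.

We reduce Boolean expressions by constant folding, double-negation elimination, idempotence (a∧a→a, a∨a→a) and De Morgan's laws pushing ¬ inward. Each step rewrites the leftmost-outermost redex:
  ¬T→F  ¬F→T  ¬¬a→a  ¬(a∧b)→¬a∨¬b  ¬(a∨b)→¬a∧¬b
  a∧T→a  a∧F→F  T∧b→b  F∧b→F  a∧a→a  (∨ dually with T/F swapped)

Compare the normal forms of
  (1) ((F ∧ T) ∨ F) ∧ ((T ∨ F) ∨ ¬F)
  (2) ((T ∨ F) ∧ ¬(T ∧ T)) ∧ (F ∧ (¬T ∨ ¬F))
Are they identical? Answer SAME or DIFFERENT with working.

Term A:
  start: ((F ∧ T) ∨ F) ∧ ((T ∨ F) ∨ ¬F)
  step 1: (F ∧ T) ∧ ((T ∨ F) ∨ ¬F)
  step 2: F ∧ ((T ∨ F) ∨ ¬F)
  step 3: F

Term B:
  start: ((T ∨ F) ∧ ¬(T ∧ T)) ∧ (F ∧ (¬T ∨ ¬F))
  step 1: (T ∧ ¬(T ∧ T)) ∧ (F ∧ (¬T ∨ ¬F))
  step 2: ¬(T ∧ T) ∧ (F ∧ (¬T ∨ ¬F))
  step 3: (¬T ∨ ¬T) ∧ (F ∧ (¬T ∨ ¬F))
  step 4: ¬T ∧ (F ∧ (¬T ∨ ¬F))
  step 5: F ∧ (F ∧ (¬T ∨ ¬F))
  step 6: F

Answer: SAME — A ⇓ F, B ⇓ F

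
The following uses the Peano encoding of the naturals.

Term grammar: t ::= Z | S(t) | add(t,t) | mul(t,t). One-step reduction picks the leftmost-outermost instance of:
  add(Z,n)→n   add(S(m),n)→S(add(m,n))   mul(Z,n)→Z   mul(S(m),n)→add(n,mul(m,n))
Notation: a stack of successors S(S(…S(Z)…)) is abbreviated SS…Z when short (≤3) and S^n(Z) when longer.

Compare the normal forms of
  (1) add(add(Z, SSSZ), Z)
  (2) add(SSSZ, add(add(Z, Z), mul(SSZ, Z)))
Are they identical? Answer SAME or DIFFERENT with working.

Term A:
  start: add(add(Z, SSSZ), Z)
  [1] add(SSSZ, Z)
  [2] S(add(SSZ, Z))
  [3] S(S(add(SZ, Z)))
  [4] S(S(S(add(Z, Z))))
  [5] SSSZ

Term B:
  start: add(SSSZ, add(add(Z, Z), mul(SSZ, Z)))
  [1] S(add(SSZ, add(add(Z, Z), mul(SSZ, Z))))
  [2] S(S(add(SZ, add(add(Z, Z), mul(SSZ, Z)))))
  [3] S(S(S(add(Z, add(add(Z, Z), mul(SSZ, Z))))))
  [4] S(S(S(add(add(Z, Z), mul(SSZ, Z)))))
  [5] S(S(S(add(Z, mul(SSZ, Z)))))
  [6] S(S(S(mul(SSZ, Z))))
  [7] S(S(S(add(Z, mul(SZ, Z)))))
  [8] S(S(S(mul(SZ, Z))))
  [9] S(S(S(add(Z, mul(Z, Z)))))
  [10] S(S(S(mul(Z, Z))))
  [11] SSSZ

Answer: SAME — A ⇓ SSSZ, B ⇓ SSSZ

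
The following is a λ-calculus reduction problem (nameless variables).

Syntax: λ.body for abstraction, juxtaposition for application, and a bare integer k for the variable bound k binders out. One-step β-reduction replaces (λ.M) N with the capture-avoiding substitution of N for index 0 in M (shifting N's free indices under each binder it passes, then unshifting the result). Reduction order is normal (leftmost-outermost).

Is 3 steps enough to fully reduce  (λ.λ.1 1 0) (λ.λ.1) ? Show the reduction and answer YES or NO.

  start: (λ.λ.1 1 0) (λ.λ.1)
  [1] λ.(λ.λ.1) (λ.λ.1) 0
  [2] λ.(λ.λ.λ.1) 0
  [3] λ.λ.λ.1

Answer: YES — reaches normal form λ.λ.λ.1 in 3 ≤ 3 steps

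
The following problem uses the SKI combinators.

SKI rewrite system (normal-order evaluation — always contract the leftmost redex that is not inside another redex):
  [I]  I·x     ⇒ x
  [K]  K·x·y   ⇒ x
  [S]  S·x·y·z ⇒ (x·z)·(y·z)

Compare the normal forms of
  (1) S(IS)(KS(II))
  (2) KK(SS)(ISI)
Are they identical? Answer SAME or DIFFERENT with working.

Term A:
  start: S(IS)(KS(II))
  step 1: SS(KS(II))
  step 2: SSS

Term B:
  start: KK(SS)(ISI)
  step 1: K(ISI)
  step 2: K(SI)

Answer: DIFFERENT — A ⇓ SSS, B ⇓ K(SI)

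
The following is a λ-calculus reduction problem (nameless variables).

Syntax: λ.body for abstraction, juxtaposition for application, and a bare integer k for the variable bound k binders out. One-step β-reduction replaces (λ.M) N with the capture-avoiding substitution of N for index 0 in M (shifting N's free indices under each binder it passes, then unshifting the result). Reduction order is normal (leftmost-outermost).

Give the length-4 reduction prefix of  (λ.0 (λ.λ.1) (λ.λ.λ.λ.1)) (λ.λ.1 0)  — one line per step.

Answer: after 4 steps: λ.λ.λ.λ.λ.1

Derivation:
  start: (λ.0 (λ.λ.1) (λ.λ.λ.λ.1)) (λ.λ.1 0)
  [1] (λ.λ.1 0) (λ.λ.1) (λ.λ.λ.λ.1)
  [2] (λ.(λ.λ.1) 0) (λ.λ.λ.λ.1)
  [3] (λ.λ.1) (λ.λ.λ.λ.1)
  [4] λ.λ.λ.λ.λ.1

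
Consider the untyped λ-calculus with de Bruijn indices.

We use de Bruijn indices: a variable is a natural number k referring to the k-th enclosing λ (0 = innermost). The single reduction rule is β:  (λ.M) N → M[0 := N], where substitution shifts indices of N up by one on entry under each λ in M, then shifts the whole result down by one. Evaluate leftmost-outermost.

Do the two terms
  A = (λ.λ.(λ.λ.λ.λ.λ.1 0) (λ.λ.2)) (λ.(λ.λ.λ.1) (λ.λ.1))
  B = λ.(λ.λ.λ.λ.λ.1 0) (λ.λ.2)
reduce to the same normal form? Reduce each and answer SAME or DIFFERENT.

Answer: SAME — A ⇓ λ.λ.λ.λ.λ.1 0, B ⇓ λ.λ.λ.λ.λ.1 0

Reduction:
Term A:
  start: (λ.λ.(λ.λ.λ.λ.λ.1 0) (λ.λ.2)) (λ.(λ.λ.λ.1) (λ.λ.1))
  →1  λ.(λ.λ.λ.λ.λ.1 0) (λ.λ.2)
  →2  λ.λ.λ.λ.λ.1 0

Term B:
  start: λ.(λ.λ.λ.λ.λ.1 0) (λ.λ.2)
  →1  λ.λ.λ.λ.λ.1 0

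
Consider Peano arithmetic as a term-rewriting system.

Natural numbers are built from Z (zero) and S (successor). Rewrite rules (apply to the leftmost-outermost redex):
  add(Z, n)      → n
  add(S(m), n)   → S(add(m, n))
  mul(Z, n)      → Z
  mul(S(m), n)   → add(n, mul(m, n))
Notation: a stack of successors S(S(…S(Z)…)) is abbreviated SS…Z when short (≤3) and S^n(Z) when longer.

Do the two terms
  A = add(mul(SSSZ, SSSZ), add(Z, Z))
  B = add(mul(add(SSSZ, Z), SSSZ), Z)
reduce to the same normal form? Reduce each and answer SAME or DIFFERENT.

Answer: SAME — A ⇓ S^9(Z), B ⇓ S^9(Z)

Reduction:
Term A:
  start: add(mul(SSSZ, SSSZ), add(Z, Z))
  →1  add(add(SSSZ, mul(SSZ, SSSZ)), add(Z, Z))
  →2  add(S(add(SSZ, mul(SSZ, SSSZ))), add(Z, Z))
  →3  S(add(add(SSZ, mul(SSZ, SSSZ)), add(Z, Z)))
  →4  S(add(S(add(SZ, mul(SSZ, SSSZ))), add(Z, Z)))
  →5  S(S(add(add(SZ, mul(SSZ, SSSZ)), add(Z, Z))))
  →6  S(S(add(S(add(Z, mul(SSZ, SSSZ))), add(Z, Z))))
  →7  S(S(S(add(add(Z, mul(SSZ, SSSZ)), add(Z, Z)))))
  →8  S(S(S(add(mul(SSZ, SSSZ), add(Z, Z)))))
  →9  S(S(S(add(add(SSSZ, mul(SZ, SSSZ)), add(Z, Z)))))
  →10  S(S(S(add(S(add(SSZ, mul(SZ, SSSZ))), add(Z, Z)))))
  →11  S(S(S(S(add(add(SSZ, mul(SZ, SSSZ)), add(Z, Z))))))
  →12  S(S(S(S(add(S(add(SZ, mul(SZ, SSSZ))), add(Z, Z))))))
  →13  S(S(S(S(S(add(add(SZ, mul(SZ, SSSZ)), add(Z, Z)))))))
  →14  S(S(S(S(S(add(S(add(Z, mul(SZ, SSSZ))), add(Z, Z)))))))
  →15  S(S(S(S(S(S(add(add(Z, mul(SZ, SSSZ)), add(Z, Z))))))))
  →16  S(S(S(S(S(S(add(mul(SZ, SSSZ), add(Z, Z))))))))
  →17  S(S(S(S(S(S(add(add(SSSZ, mul(Z, SSSZ)), add(Z, Z))))))))
  →18  S(S(S(S(S(S(add(S(add(SSZ, mul(Z, SSSZ))), add(Z, Z))))))))
  →19  S(S(S(S(S(S(S(add(add(SSZ, mul(Z, SSSZ)), add(Z, Z)))))))))
  →20  S(S(S(S(S(S(S(add(S(add(SZ, mul(Z, SSSZ))), add(Z, Z)))))))))
  →21  S(S(S(S(S(S(S(S(add(add(SZ, mul(Z, SSSZ)), add(Z, Z))))))))))
  →22  S(S(S(S(S(S(S(S(add(S(add(Z, mul(Z, SSSZ))), add(Z, Z))))))))))
  →23  S(S(S(S(S(S(S(S(S(add(add(Z, mul(Z, SSSZ)), add(Z, Z)))))))))))
  →24  S(S(S(S(S(S(S(S(S(add(mul(Z, SSSZ), add(Z, Z)))))))))))
  →25  S(S(S(S(S(S(S(S(S(add(Z, add(Z, Z)))))))))))
  →26  S(S(S(S(S(S(S(S(S(add(Z, Z))))))))))
  →27  S^9(Z)

Term B:
  start: add(mul(add(SSSZ, Z), SSSZ), Z)
  →1  add(mul(S(add(SSZ, Z)), SSSZ), Z)
  →2  add(add(SSSZ, mul(add(SSZ, Z), SSSZ)), Z)
  →3  add(S(add(SSZ, mul(add(SSZ, Z), SSSZ))), Z)
  →4  S(add(add(SSZ, mul(add(SSZ, Z), SSSZ)), Z))
  →5  S(add(S(add(SZ, mul(add(SSZ, Z), SSSZ))), Z))
  →6  S(S(add(add(SZ, mul(add(SSZ, Z), SSSZ)), Z)))
  →7  S(S(add(S(add(Z, mul(add(SSZ, Z), SSSZ))), Z)))
  →8  S(S(S(add(add(Z, mul(add(SSZ, Z), SSSZ)), Z))))
  →9  S(S(S(add(mul(add(SSZ, Z), SSSZ), Z))))
  →10  S(S(S(add(mul(S(add(SZ, Z)), SSSZ), Z))))
  →11  S(S(S(add(add(SSSZ, mul(add(SZ, Z), SSSZ)), Z))))
  →12  S(S(S(add(S(add(SSZ, mul(add(SZ, Z), SSSZ))), Z))))
  →13  S(S(S(S(add(add(SSZ, mul(add(SZ, Z), SSSZ)), Z)))))
  →14  S(S(S(S(add(S(add(SZ, mul(add(SZ, Z), SSSZ))), Z)))))
  →15  S(S(S(S(S(add(add(SZ, mul(add(SZ, Z), SSSZ)), Z))))))
  →16  S(S(S(S(S(add(S(add(Z, mul(add(SZ, Z), SSSZ))), Z))))))
  →17  S(S(S(S(S(S(add(add(Z, mul(add(SZ, Z), SSSZ)), Z)))))))
  →18  S(S(S(S(S(S(add(mul(add(SZ, Z), SSSZ), Z)))))))
  →19  S(S(S(S(S(S(add(mul(S(add(Z, Z)), SSSZ), Z)))))))
  →20  S(S(S(S(S(S(add(add(SSSZ, mul(add(Z, Z), SSSZ)), Z)))))))
  →21  S(S(S(S(S(S(add(S(add(SSZ, mul(add(Z, Z), SSSZ))), Z)))))))
  →22  S(S(S(S(S(S(S(add(add(SSZ, mul(add(Z, Z), SSSZ)), Z))))))))
  →23  S(S(S(S(S(S(S(add(S(add(SZ, mul(add(Z, Z), SSSZ))), Z))))))))
  →24  S(S(S(S(S(S(S(S(add(add(SZ, mul(add(Z, Z), SSSZ)), Z)))))))))
  →25  S(S(S(S(S(S(S(S(add(S(add(Z, mul(add(Z, Z), SSSZ))), Z)))))))))
  →26  S(S(S(S(S(S(S(S(S(add(add(Z, mul(add(Z, Z), SSSZ)), Z))))))))))
  →27  S(S(S(S(S(S(S(S(S(add(mul(add(Z, Z), SSSZ), Z))))))))))
  →28  S(S(S(S(S(S(S(S(S(add(mul(Z, SSSZ), Z))))))))))
  →29  S(S(S(S(S(S(S(S(S(add(Z, Z))))))))))
  →30  S^9(Z)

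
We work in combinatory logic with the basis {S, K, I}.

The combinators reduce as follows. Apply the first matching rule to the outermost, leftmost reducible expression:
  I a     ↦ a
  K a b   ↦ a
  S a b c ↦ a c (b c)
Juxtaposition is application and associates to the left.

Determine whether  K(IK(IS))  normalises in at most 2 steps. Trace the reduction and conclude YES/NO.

  start: K(IK(IS))
  [1] K(K(IS))
  [2] K(KS)

Answer: YES — reaches normal form K(KS) in 2 ≤ 2 steps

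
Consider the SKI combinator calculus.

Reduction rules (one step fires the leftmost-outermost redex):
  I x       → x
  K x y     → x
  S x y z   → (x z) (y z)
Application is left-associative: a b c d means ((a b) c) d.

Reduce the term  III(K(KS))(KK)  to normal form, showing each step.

  start: III(K(KS))(KK)
  step 1: II(K(KS))(KK)
  step 2: I(K(KS))(KK)
  step 3: K(KS)(KK)
  step 4: KS

Answer: normal form = KS  (in 4 steps)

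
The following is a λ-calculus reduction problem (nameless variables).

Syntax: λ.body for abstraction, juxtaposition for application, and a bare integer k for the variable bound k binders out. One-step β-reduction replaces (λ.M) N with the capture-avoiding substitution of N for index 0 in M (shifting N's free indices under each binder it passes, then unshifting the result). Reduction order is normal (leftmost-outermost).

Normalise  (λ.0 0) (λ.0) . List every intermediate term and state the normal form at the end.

  start: (λ.0 0) (λ.0)
  step 1: (λ.0) (λ.0)
  step 2: λ.0

Answer: normal form = λ.0  (in 2 steps)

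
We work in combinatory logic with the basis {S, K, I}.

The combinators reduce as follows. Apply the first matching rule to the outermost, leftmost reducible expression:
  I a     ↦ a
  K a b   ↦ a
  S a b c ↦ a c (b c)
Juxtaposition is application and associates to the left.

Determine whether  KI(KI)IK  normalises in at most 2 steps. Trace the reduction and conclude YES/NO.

Answer: NO — after 2 steps the term is IK, not yet normal

Derivation:
  start: KI(KI)IK
  step 1: IIK
  step 2: IK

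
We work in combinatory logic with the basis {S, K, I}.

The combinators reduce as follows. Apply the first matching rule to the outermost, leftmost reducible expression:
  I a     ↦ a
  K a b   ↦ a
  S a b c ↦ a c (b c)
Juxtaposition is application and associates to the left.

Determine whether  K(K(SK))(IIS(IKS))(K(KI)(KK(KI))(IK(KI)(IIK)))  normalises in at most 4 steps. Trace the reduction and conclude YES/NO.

Answer: YES — reaches normal form SK in 2 ≤ 4 steps

Working:
  start: K(K(SK))(IIS(IKS))(K(KI)(KK(KI))(IK(KI)(IIK)))
  step 1: K(SK)(K(KI)(KK(KI))(IK(KI)(IIK)))
  step 2: SK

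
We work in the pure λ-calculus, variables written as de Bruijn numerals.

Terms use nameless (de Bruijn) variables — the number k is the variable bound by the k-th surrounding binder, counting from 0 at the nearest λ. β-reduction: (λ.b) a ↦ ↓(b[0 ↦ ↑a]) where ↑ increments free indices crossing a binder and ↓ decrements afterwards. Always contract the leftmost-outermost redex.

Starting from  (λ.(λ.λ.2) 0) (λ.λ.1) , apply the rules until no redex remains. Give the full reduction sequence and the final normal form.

Answer: normal form = λ.λ.λ.1  (in 2 steps)

Reduction:
  start: (λ.(λ.λ.2) 0) (λ.λ.1)
  →1  (λ.λ.λ.λ.1) (λ.λ.1)
  →2  λ.λ.λ.1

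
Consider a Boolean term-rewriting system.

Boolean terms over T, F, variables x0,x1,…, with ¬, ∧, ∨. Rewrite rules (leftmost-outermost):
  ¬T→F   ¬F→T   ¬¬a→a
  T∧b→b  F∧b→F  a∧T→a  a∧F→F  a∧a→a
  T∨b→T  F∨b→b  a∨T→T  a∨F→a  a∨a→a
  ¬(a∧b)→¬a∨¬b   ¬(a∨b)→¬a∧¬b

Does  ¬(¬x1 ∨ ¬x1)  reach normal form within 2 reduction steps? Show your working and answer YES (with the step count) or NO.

  start: ¬(¬x1 ∨ ¬x1)
  [1] ¬¬x1 ∧ ¬¬x1
  [2] ¬¬x1

Answer: NO — after 2 steps the term is ¬¬x1, not yet normal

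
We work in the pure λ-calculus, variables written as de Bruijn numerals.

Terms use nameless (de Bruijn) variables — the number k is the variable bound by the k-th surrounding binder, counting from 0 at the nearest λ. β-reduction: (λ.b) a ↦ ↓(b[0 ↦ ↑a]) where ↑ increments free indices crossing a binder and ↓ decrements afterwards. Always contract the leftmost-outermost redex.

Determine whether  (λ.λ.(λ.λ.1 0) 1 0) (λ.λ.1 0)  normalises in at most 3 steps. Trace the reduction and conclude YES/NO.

Answer: NO — after 3 steps the term is λ.(λ.λ.1 0) 0, not yet normal

Reduction:
  start: (λ.λ.(λ.λ.1 0) 1 0) (λ.λ.1 0)
  step 1: λ.(λ.λ.1 0) (λ.λ.1 0) 0
  step 2: λ.(λ.(λ.λ.1 0) 0) 0
  step 3: λ.(λ.λ.1 0) 0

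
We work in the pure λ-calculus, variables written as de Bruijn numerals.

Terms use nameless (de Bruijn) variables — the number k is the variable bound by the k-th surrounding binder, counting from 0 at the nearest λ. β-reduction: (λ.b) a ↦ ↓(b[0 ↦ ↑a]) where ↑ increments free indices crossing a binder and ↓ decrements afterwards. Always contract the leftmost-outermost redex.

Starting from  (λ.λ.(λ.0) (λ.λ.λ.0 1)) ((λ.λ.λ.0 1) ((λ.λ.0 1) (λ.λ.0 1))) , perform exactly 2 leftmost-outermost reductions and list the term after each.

Answer: after 2 steps: λ.λ.λ.λ.0 1

Reduction:
  start: (λ.λ.(λ.0) (λ.λ.λ.0 1)) ((λ.λ.λ.0 1) ((λ.λ.0 1) (λ.λ.0 1)))
  [1] λ.(λ.0) (λ.λ.λ.0 1)
  [2] λ.λ.λ.λ.0 1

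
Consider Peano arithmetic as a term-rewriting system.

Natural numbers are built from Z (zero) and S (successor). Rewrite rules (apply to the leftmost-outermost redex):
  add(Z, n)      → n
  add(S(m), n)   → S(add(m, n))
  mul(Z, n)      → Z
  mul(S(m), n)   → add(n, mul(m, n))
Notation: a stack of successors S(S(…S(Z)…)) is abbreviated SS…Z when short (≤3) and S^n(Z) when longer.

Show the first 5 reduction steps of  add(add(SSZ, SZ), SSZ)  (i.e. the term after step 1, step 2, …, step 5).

Answer: after 5 steps: S(S(add(SZ, SSZ)))

Reduction:
  start: add(add(SSZ, SZ), SSZ)
  [1] add(S(add(SZ, SZ)), SSZ)
  [2] S(add(add(SZ, SZ), SSZ))
  [3] S(add(S(add(Z, SZ)), SSZ))
  [4] S(S(add(add(Z, SZ), SSZ)))
  [5] S(S(add(SZ, SSZ)))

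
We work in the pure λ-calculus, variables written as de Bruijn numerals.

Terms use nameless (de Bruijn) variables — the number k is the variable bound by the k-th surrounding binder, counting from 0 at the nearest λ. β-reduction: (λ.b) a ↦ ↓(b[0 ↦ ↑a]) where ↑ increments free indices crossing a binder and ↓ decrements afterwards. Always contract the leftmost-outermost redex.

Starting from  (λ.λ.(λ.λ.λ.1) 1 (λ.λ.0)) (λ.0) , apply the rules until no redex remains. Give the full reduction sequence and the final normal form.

  start: (λ.λ.(λ.λ.λ.1) 1 (λ.λ.0)) (λ.0)
  step 1: λ.(λ.λ.λ.1) (λ.0) (λ.λ.0)
  step 2: λ.(λ.λ.1) (λ.λ.0)
  step 3: λ.λ.λ.λ.0

Answer: normal form = λ.λ.λ.λ.0  (in 3 steps)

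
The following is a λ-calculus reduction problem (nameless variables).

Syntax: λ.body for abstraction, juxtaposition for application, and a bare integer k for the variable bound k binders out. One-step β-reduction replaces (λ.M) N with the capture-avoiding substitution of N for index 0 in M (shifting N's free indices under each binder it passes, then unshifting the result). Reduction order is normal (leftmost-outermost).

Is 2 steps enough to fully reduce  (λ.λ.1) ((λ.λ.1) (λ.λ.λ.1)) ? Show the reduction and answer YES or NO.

  start: (λ.λ.1) ((λ.λ.1) (λ.λ.λ.1))
  [1] λ.(λ.λ.1) (λ.λ.λ.1)
  [2] λ.λ.λ.λ.λ.1

Answer: YES — reaches normal form λ.λ.λ.λ.λ.1 in 2 ≤ 2 steps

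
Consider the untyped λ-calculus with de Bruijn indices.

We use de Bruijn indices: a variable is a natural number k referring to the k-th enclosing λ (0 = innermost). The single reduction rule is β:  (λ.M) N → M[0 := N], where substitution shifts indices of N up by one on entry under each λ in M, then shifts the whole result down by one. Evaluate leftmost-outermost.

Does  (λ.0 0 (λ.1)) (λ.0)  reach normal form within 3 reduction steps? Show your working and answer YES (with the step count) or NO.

  start: (λ.0 0 (λ.1)) (λ.0)
  [1] (λ.0) (λ.0) (λ.λ.0)
  [2] (λ.0) (λ.λ.0)
  [3] λ.λ.0

Answer: YES — reaches normal form λ.λ.0 in 3 ≤ 3 steps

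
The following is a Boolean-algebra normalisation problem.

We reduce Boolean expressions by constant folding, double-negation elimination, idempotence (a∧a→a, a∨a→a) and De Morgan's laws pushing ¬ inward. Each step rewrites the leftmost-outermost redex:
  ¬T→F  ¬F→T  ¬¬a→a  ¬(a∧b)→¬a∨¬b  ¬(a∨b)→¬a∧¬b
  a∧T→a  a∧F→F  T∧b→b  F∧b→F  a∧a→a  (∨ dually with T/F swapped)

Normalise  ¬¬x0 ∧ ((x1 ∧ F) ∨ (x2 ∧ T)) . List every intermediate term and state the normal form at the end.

  start: ¬¬x0 ∧ ((x1 ∧ F) ∨ (x2 ∧ T))
  [1] x0 ∧ ((x1 ∧ F) ∨ (x2 ∧ T))
  [2] x0 ∧ (F ∨ (x2 ∧ T))
  [3] x0 ∧ (x2 ∧ T)
  [4] x0 ∧ x2

Answer: normal form = x0 ∧ x2  (in 4 steps)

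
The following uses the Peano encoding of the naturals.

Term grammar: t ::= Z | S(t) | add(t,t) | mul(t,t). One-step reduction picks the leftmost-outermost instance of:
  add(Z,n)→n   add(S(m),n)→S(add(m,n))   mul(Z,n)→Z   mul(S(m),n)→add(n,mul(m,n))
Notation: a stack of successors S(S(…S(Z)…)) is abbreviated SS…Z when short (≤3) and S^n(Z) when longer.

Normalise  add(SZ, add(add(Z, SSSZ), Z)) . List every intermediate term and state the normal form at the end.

  start: add(SZ, add(add(Z, SSSZ), Z))
  step 1: S(add(Z, add(add(Z, SSSZ), Z)))
  step 2: S(add(add(Z, SSSZ), Z))
  step 3: S(add(SSSZ, Z))
  step 4: S(S(add(SSZ, Z)))
  step 5: S(S(S(add(SZ, Z))))
  step 6: S(S(S(S(add(Z, Z)))))
  step 7: S^4(Z)

Answer: normal form = S^4(Z)  (in 7 steps)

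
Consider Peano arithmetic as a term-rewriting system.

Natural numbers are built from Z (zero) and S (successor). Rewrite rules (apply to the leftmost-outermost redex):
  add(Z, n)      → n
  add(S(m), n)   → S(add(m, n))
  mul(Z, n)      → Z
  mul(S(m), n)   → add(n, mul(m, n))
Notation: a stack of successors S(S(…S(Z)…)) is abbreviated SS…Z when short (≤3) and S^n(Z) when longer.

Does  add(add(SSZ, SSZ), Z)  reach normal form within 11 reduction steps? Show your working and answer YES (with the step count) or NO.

Answer: YES — reaches normal form S^4(Z) in 8 ≤ 11 steps

Reduction:
  start: add(add(SSZ, SSZ), Z)
  [1] add(S(add(SZ, SSZ)), Z)
  [2] S(add(add(SZ, SSZ), Z))
  [3] S(add(S(add(Z, SSZ)), Z))
  [4] S(S(add(add(Z, SSZ), Z)))
  [5] S(S(add(SSZ, Z)))
  [6] S(S(S(add(SZ, Z))))
  [7] S(S(S(S(add(Z, Z)))))
  [8] S^4(Z)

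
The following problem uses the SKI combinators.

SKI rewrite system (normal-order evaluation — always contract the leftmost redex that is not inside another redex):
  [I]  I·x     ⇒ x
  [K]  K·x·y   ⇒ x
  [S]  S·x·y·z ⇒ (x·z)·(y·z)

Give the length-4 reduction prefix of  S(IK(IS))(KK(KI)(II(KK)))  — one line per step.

Answer: after 4 steps: S(KS)(K(I(KK)))

Reduction:
  start: S(IK(IS))(KK(KI)(II(KK)))
  →1  S(K(IS))(KK(KI)(II(KK)))
  →2  S(KS)(KK(KI)(II(KK)))
  →3  S(KS)(K(II(KK)))
  →4  S(KS)(K(I(KK)))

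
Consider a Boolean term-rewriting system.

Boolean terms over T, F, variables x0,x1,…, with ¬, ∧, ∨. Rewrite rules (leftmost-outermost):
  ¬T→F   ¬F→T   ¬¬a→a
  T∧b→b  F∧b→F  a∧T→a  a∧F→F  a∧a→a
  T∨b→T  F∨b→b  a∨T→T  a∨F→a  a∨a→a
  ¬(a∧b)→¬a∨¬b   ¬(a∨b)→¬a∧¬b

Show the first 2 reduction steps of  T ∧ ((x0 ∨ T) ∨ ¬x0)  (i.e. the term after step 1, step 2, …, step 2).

  start: T ∧ ((x0 ∨ T) ∨ ¬x0)
  →1  (x0 ∨ T) ∨ ¬x0
  →2  T ∨ ¬x0

Answer: after 2 steps: T ∨ ¬x0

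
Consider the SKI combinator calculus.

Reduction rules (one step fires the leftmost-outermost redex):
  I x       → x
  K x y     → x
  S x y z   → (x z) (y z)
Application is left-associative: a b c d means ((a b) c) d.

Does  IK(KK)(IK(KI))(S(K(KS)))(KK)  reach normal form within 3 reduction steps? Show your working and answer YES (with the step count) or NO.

Answer: YES — reaches normal form K(KK) in 3 ≤ 3 steps

Derivation:
  start: IK(KK)(IK(KI))(S(K(KS)))(KK)
  [1] K(KK)(IK(KI))(S(K(KS)))(KK)
  [2] KK(S(K(KS)))(KK)
  [3] K(KK)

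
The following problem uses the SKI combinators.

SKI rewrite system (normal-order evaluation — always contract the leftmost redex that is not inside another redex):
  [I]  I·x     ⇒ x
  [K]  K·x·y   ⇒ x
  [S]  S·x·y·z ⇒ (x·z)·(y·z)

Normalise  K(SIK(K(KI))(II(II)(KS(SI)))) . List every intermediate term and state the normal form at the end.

Answer: normal form = KI  (in 4 steps)

Working:
  start: K(SIK(K(KI))(II(II)(KS(SI))))
  step 1: K(I(K(KI))(K(K(KI)))(II(II)(KS(SI))))
  step 2: K(K(KI)(K(K(KI)))(II(II)(KS(SI))))
  step 3: K(KI(II(II)(KS(SI))))
  step 4: KI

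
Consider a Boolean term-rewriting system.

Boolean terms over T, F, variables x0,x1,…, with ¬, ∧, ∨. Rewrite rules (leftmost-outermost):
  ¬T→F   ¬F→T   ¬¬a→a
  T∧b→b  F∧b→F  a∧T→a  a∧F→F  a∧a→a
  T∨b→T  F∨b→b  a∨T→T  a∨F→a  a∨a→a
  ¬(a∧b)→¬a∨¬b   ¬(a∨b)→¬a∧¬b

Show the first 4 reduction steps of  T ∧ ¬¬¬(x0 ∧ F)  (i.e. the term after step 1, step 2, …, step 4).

Answer: after 4 steps: ¬x0 ∨ T

Derivation:
  start: T ∧ ¬¬¬(x0 ∧ F)
  [1] ¬¬¬(x0 ∧ F)
  [2] ¬(x0 ∧ F)
  [3] ¬x0 ∨ ¬F
  [4] ¬x0 ∨ T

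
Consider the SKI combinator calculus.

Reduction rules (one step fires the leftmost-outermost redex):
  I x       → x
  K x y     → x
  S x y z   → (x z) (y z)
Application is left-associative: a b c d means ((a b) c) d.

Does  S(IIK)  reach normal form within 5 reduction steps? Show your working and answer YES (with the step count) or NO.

Answer: YES — reaches normal form SK in 2 ≤ 5 steps

Working:
  start: S(IIK)
  [1] S(IK)
  [2] SK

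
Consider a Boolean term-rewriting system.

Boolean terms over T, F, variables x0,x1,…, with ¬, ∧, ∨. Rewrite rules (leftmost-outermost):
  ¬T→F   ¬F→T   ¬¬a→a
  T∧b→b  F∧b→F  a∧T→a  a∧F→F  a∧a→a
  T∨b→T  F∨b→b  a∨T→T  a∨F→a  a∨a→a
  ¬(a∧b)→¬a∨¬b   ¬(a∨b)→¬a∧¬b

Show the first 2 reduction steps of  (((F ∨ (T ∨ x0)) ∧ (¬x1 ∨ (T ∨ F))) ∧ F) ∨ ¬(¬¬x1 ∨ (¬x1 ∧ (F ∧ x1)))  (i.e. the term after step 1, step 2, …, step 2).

Answer: after 2 steps: ¬(¬¬x1 ∨ (¬x1 ∧ (F ∧ x1)))

Reduction:
  start: (((F ∨ (T ∨ x0)) ∧ (¬x1 ∨ (T ∨ F))) ∧ F) ∨ ¬(¬¬x1 ∨ (¬x1 ∧ (F ∧ x1)))
  [1] F ∨ ¬(¬¬x1 ∨ (¬x1 ∧ (F ∧ x1)))
  [2] ¬(¬¬x1 ∨ (¬x1 ∧ (F ∧ x1)))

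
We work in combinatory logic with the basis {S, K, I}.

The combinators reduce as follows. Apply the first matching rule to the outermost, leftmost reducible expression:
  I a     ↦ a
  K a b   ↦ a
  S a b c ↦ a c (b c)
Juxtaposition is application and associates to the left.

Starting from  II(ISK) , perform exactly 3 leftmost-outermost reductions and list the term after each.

Answer: after 3 steps: SK

Reduction:
  start: II(ISK)
  [1] I(ISK)
  [2] ISK
  [3] SK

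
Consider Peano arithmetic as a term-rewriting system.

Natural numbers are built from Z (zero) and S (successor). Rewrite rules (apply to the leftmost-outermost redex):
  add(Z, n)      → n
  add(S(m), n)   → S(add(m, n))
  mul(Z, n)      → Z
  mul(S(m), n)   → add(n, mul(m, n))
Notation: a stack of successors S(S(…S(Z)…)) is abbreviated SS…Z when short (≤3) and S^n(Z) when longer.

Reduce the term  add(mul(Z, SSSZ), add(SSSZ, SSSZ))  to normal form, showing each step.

  start: add(mul(Z, SSSZ), add(SSSZ, SSSZ))
  [1] add(Z, add(SSSZ, SSSZ))
  [2] add(SSSZ, SSSZ)
  [3] S(add(SSZ, SSSZ))
  [4] S(S(add(SZ, SSSZ)))
  [5] S(S(S(add(Z, SSSZ))))
  [6] S^6(Z)

Answer: normal form = S^6(Z)  (in 6 steps)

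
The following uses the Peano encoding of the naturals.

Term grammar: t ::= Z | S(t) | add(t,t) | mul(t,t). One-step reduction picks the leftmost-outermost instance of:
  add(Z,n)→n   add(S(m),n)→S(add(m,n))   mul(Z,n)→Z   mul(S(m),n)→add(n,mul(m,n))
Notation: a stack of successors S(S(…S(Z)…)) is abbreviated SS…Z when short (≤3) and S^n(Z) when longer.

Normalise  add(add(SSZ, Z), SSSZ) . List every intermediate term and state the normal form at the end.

  start: add(add(SSZ, Z), SSSZ)
  step 1: add(S(add(SZ, Z)), SSSZ)
  step 2: S(add(add(SZ, Z), SSSZ))
  step 3: S(add(S(add(Z, Z)), SSSZ))
  step 4: S(S(add(add(Z, Z), SSSZ)))
  step 5: S(S(add(Z, SSSZ)))
  step 6: S^5(Z)

Answer: normal form = S^5(Z)  (in 6 steps)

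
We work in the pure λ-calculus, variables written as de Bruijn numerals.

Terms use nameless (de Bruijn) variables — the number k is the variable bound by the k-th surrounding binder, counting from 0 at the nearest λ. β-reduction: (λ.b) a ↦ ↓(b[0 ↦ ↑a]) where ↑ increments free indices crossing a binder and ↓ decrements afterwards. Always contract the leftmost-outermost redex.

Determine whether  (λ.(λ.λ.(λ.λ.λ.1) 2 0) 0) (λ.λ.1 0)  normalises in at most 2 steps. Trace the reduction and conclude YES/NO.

Answer: NO — after 2 steps the term is λ.(λ.λ.λ.1) (λ.λ.1 0) 0, not yet normal

Reduction:
  start: (λ.(λ.λ.(λ.λ.λ.1) 2 0) 0) (λ.λ.1 0)
  →1  (λ.λ.(λ.λ.λ.1) (λ.λ.1 0) 0) (λ.λ.1 0)
  →2  λ.(λ.λ.λ.1) (λ.λ.1 0) 0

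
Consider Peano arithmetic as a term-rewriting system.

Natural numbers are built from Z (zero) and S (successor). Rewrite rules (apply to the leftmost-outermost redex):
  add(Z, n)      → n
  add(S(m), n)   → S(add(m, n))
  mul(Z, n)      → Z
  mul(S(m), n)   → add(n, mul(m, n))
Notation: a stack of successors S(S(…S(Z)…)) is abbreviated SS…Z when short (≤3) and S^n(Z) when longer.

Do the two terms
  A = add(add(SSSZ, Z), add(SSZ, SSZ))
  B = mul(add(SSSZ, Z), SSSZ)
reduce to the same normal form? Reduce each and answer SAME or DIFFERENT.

Answer: DIFFERENT — A ⇓ S^7(Z), B ⇓ S^9(Z)

Reduction:
Term A:
  start: add(add(SSSZ, Z), add(SSZ, SSZ))
  →1  add(S(add(SSZ, Z)), add(SSZ, SSZ))
  →2  S(add(add(SSZ, Z), add(SSZ, SSZ)))
  →3  S(add(S(add(SZ, Z)), add(SSZ, SSZ)))
  →4  S(S(add(add(SZ, Z), add(SSZ, SSZ))))
  →5  S(S(add(S(add(Z, Z)), add(SSZ, SSZ))))
  →6  S(S(S(add(add(Z, Z), add(SSZ, SSZ)))))
  →7  S(S(S(add(Z, add(SSZ, SSZ)))))
  →8  S(S(S(add(SSZ, SSZ))))
  →9  S(S(S(S(add(SZ, SSZ)))))
  →10  S(S(S(S(S(add(Z, SSZ))))))
  →11  S^7(Z)

Term B:
  start: mul(add(SSSZ, Z), SSSZ)
  →1  mul(S(add(SSZ, Z)), SSSZ)
  →2  add(SSSZ, mul(add(SSZ, Z), SSSZ))
  →3  S(add(SSZ, mul(add(SSZ, Z), SSSZ)))
  →4  S(S(add(SZ, mul(add(SSZ, Z), SSSZ))))
  →5  S(S(S(add(Z, mul(add(SSZ, Z), SSSZ)))))
  →6  S(S(S(mul(add(SSZ, Z), SSSZ))))
  →7  S(S(S(mul(S(add(SZ, Z)), SSSZ))))
  →8  S(S(S(add(SSSZ, mul(add(SZ, Z), SSSZ)))))
  →9  S(S(S(S(add(SSZ, mul(add(SZ, Z), SSSZ))))))
  →10  S(S(S(S(S(add(SZ, mul(add(SZ, Z), SSSZ)))))))
  →11  S(S(S(S(S(S(add(Z, mul(add(SZ, Z), SSSZ))))))))
  →12  S(S(S(S(S(S(mul(add(SZ, Z), SSSZ)))))))
  →13  S(S(S(S(S(S(mul(S(add(Z, Z)), SSSZ)))))))
  →14  S(S(S(S(S(S(add(SSSZ, mul(add(Z, Z), SSSZ))))))))
  →15  S(S(S(S(S(S(S(add(SSZ, mul(add(Z, Z), SSSZ)))))))))
  →16  S(S(S(S(S(S(S(S(add(SZ, mul(add(Z, Z), SSSZ))))))))))
  →17  S(S(S(S(S(S(S(S(S(add(Z, mul(add(Z, Z), SSSZ)))))))))))
  →18  S(S(S(S(S(S(S(S(S(mul(add(Z, Z), SSSZ))))))))))
  →19  S(S(S(S(S(S(S(S(S(mul(Z, SSSZ))))))))))
  →20  S^9(Z)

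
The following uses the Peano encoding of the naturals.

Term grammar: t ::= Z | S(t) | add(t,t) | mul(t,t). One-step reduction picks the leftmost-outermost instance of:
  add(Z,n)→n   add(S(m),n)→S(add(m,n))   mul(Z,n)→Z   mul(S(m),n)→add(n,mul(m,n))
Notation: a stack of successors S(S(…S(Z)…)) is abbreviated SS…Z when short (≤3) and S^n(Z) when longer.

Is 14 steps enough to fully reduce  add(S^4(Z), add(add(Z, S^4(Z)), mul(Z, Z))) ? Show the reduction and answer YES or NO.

Answer: YES — reaches normal form S^8(Z) in 12 ≤ 14 steps

Derivation:
  start: add(S^4(Z), add(add(Z, S^4(Z)), mul(Z, Z)))
  [1] S(add(SSSZ, add(add(Z, S^4(Z)), mul(Z, Z))))
  [2] S(S(add(SSZ, add(add(Z, S^4(Z)), mul(Z, Z)))))
  [3] S(S(S(add(SZ, add(add(Z, S^4(Z)), mul(Z, Z))))))
  [4] S(S(S(S(add(Z, add(add(Z, S^4(Z)), mul(Z, Z)))))))
  [5] S(S(S(S(add(add(Z, S^4(Z)), mul(Z, Z))))))
  [6] S(S(S(S(add(S^4(Z), mul(Z, Z))))))
  [7] S(S(S(S(S(add(SSSZ, mul(Z, Z)))))))
  [8] S(S(S(S(S(S(add(SSZ, mul(Z, Z))))))))
  [9] S(S(S(S(S(S(S(add(SZ, mul(Z, Z)))))))))
  [10] S(S(S(S(S(S(S(S(add(Z, mul(Z, Z))))))))))
  [11] S(S(S(S(S(S(S(S(mul(Z, Z)))))))))
  [12] S^8(Z)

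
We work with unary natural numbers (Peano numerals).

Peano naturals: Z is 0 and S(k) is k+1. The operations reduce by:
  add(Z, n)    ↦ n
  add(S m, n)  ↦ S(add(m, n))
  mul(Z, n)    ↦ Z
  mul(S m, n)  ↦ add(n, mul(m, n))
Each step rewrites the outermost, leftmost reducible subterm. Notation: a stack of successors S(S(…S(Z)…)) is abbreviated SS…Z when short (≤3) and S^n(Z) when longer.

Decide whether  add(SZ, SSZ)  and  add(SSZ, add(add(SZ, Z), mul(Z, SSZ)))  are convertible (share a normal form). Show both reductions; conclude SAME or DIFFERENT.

Term A:
  start: add(SZ, SSZ)
  [1] S(add(Z, SSZ))
  [2] SSSZ

Term B:
  start: add(SSZ, add(add(SZ, Z), mul(Z, SSZ)))
  [1] S(add(SZ, add(add(SZ, Z), mul(Z, SSZ))))
  [2] S(S(add(Z, add(add(SZ, Z), mul(Z, SSZ)))))
  [3] S(S(add(add(SZ, Z), mul(Z, SSZ))))
  [4] S(S(add(S(add(Z, Z)), mul(Z, SSZ))))
  [5] S(S(S(add(add(Z, Z), mul(Z, SSZ)))))
  [6] S(S(S(add(Z, mul(Z, SSZ)))))
  [7] S(S(S(mul(Z, SSZ))))
  [8] SSSZ

Answer: SAME — A ⇓ SSSZ, B ⇓ SSSZ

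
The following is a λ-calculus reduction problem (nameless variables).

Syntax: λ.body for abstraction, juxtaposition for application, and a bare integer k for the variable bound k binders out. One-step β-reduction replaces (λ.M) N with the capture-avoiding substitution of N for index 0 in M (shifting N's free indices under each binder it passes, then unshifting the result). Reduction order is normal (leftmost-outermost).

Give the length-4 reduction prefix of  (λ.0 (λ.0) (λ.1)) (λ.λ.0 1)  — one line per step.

  start: (λ.0 (λ.0) (λ.1)) (λ.λ.0 1)
  [1] (λ.λ.0 1) (λ.0) (λ.λ.λ.0 1)
  [2] (λ.0 (λ.0)) (λ.λ.λ.0 1)
  [3] (λ.λ.λ.0 1) (λ.0)
  [4] λ.λ.0 1

Answer: after 4 steps: λ.λ.0 1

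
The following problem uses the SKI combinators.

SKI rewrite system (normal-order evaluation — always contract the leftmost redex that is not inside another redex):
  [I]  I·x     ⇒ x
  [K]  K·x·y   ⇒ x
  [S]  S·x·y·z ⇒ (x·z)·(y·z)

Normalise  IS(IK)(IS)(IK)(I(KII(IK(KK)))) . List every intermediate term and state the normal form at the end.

Answer: normal form = K(K(KK))  (in 9 steps)

Reduction:
  start: IS(IK)(IS)(IK)(I(KII(IK(KK))))
  [1] S(IK)(IS)(IK)(I(KII(IK(KK))))
  [2] IK(IK)(IS(IK))(I(KII(IK(KK))))
  [3] K(IK)(IS(IK))(I(KII(IK(KK))))
  [4] IK(I(KII(IK(KK))))
  [5] K(I(KII(IK(KK))))
  [6] K(KII(IK(KK)))
  [7] K(I(IK(KK)))
  [8] K(IK(KK))
  [9] K(K(KK))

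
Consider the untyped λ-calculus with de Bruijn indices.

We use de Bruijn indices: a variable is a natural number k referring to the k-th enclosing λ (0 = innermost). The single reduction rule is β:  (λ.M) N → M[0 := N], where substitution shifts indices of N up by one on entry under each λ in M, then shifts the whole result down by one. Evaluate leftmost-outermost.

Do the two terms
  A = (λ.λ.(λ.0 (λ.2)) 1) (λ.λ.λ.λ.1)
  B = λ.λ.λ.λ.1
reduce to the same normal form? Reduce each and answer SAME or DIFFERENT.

Answer: SAME — A ⇓ λ.λ.λ.λ.1, B ⇓ λ.λ.λ.λ.1

Working:
Term A:
  start: (λ.λ.(λ.0 (λ.2)) 1) (λ.λ.λ.λ.1)
  [1] λ.(λ.0 (λ.2)) (λ.λ.λ.λ.1)
  [2] λ.(λ.λ.λ.λ.1) (λ.1)
  [3] λ.λ.λ.λ.1

Term B:
  start: λ.λ.λ.λ.1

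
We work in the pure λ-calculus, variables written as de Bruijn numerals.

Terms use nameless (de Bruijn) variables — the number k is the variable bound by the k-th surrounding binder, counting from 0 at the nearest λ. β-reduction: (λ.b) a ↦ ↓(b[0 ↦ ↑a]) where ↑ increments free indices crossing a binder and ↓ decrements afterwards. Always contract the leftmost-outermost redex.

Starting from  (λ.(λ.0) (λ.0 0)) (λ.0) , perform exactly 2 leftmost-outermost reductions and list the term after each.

  start: (λ.(λ.0) (λ.0 0)) (λ.0)
  [1] (λ.0) (λ.0 0)
  [2] λ.0 0

Answer: after 2 steps: λ.0 0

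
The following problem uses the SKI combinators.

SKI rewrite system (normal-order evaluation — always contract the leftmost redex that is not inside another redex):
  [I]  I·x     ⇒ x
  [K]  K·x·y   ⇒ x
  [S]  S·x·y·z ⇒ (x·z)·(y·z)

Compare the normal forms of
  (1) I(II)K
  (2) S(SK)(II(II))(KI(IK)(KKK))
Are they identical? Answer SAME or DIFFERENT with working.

Term A:
  start: I(II)K
  [1] IIK
  [2] IK
  [3] K

Term B:
  start: S(SK)(II(II))(KI(IK)(KKK))
  [1] SK(KI(IK)(KKK))(II(II)(KI(IK)(KKK)))
  [2] K(II(II)(KI(IK)(KKK)))(KI(IK)(KKK)(II(II)(KI(IK)(KKK))))
  [3] II(II)(KI(IK)(KKK))
  [4] I(II)(KI(IK)(KKK))
  [5] II(KI(IK)(KKK))
  [6] I(KI(IK)(KKK))
  [7] KI(IK)(KKK)
  [8] I(KKK)
  [9] KKK
  [10] K

Answer: SAME — A ⇓ K, B ⇓ K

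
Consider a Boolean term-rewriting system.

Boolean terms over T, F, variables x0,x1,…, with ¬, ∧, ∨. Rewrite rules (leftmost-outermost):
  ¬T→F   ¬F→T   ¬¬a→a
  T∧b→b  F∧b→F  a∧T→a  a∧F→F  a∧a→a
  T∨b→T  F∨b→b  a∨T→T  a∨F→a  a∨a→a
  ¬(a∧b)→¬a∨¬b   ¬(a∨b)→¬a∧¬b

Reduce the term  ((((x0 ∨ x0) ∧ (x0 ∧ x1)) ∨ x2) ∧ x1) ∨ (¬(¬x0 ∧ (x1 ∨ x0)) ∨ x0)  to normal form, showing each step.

  start: ((((x0 ∨ x0) ∧ (x0 ∧ x1)) ∨ x2) ∧ x1) ∨ (¬(¬x0 ∧ (x1 ∨ x0)) ∨ x0)
  step 1: (((x0 ∧ (x0 ∧ x1)) ∨ x2) ∧ x1) ∨ (¬(¬x0 ∧ (x1 ∨ x0)) ∨ x0)
  step 2: (((x0 ∧ (x0 ∧ x1)) ∨ x2) ∧ x1) ∨ ((¬¬x0 ∨ ¬(x1 ∨ x0)) ∨ x0)
  step 3: (((x0 ∧ (x0 ∧ x1)) ∨ x2) ∧ x1) ∨ ((x0 ∨ ¬(x1 ∨ x0)) ∨ x0)
  step 4: (((x0 ∧ (x0 ∧ x1)) ∨ x2) ∧ x1) ∨ ((x0 ∨ (¬x1 ∧ ¬x0)) ∨ x0)

Answer: normal form = (((x0 ∧ (x0 ∧ x1)) ∨ x2) ∧ x1) ∨ ((x0 ∨ (¬x1 ∧ ¬x0)) ∨ x0)  (in 4 steps)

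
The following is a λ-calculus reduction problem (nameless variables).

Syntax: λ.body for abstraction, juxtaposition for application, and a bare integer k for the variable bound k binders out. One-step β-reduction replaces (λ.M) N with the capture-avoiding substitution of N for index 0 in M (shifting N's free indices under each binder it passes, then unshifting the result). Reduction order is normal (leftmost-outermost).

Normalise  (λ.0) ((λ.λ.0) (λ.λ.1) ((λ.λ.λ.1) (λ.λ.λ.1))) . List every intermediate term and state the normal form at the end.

  start: (λ.0) ((λ.λ.0) (λ.λ.1) ((λ.λ.λ.1) (λ.λ.λ.1)))
  [1] (λ.λ.0) (λ.λ.1) ((λ.λ.λ.1) (λ.λ.λ.1))
  [2] (λ.0) ((λ.λ.λ.1) (λ.λ.λ.1))
  [3] (λ.λ.λ.1) (λ.λ.λ.1)
  [4] λ.λ.1

Answer: normal form = λ.λ.1  (in 4 steps)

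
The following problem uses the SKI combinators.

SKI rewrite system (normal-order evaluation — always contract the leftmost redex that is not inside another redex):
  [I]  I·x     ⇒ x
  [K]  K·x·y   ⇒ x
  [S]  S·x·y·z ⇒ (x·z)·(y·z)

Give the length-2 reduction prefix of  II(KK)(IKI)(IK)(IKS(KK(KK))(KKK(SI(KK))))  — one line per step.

  start: II(KK)(IKI)(IK)(IKS(KK(KK))(KKK(SI(KK))))
  →1  I(KK)(IKI)(IK)(IKS(KK(KK))(KKK(SI(KK))))
  →2  KK(IKI)(IK)(IKS(KK(KK))(KKK(SI(KK))))

Answer: after 2 steps: KK(IKI)(IK)(IKS(KK(KK))(KKK(SI(KK))))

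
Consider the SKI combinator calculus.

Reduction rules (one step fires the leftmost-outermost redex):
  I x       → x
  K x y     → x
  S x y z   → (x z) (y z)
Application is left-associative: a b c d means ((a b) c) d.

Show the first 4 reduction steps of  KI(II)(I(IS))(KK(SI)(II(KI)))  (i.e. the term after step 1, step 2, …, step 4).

Answer: after 4 steps: S(KK(SI)(II(KI)))

Working:
  start: KI(II)(I(IS))(KK(SI)(II(KI)))
  →1  I(I(IS))(KK(SI)(II(KI)))
  →2  I(IS)(KK(SI)(II(KI)))
  →3  IS(KK(SI)(II(KI)))
  →4  S(KK(SI)(II(KI)))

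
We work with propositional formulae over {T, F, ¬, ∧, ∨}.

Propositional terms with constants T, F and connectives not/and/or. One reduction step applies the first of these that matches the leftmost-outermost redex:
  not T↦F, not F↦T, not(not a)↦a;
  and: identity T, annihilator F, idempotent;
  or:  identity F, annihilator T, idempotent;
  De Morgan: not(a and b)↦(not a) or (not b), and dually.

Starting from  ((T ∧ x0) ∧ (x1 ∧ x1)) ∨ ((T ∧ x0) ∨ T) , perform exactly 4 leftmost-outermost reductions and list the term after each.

Answer: after 4 steps: T

Working:
  start: ((T ∧ x0) ∧ (x1 ∧ x1)) ∨ ((T ∧ x0) ∨ T)
  step 1: (x0 ∧ (x1 ∧ x1)) ∨ ((T ∧ x0) ∨ T)
  step 2: (x0 ∧ x1) ∨ ((T ∧ x0) ∨ T)
  step 3: (x0 ∧ x1) ∨ T
  step 4: T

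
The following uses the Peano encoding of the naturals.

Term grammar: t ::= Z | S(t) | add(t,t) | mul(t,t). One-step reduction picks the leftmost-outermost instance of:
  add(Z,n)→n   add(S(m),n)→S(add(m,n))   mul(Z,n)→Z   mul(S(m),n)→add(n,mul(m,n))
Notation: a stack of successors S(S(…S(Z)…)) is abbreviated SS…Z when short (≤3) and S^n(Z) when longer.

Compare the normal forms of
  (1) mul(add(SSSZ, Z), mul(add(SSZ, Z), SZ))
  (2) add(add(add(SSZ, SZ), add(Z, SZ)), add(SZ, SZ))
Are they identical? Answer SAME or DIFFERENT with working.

Term A:
  start: mul(add(SSSZ, Z), mul(add(SSZ, Z), SZ))
  [1] mul(S(add(SSZ, Z)), mul(add(SSZ, Z), SZ))
  [2] add(mul(add(SSZ, Z), SZ), mul(add(SSZ, Z), mul(add(SSZ, Z), SZ)))
  [3] add(mul(S(add(SZ, Z)), SZ), mul(add(SSZ, Z), mul(add(SSZ, Z), SZ)))
  [4] add(add(SZ, mul(add(SZ, Z), SZ)), mul(add(SSZ, Z), mul(add(SSZ, Z), SZ)))
  [5] add(S(add(Z, mul(add(SZ, Z), SZ))), mul(add(SSZ, Z), mul(add(SSZ, Z), SZ)))
  [6] S(add(add(Z, mul(add(SZ, Z), SZ)), mul(add(SSZ, Z), mul(add(SSZ, Z), SZ))))
  [7] S(add(mul(add(SZ, Z), SZ), mul(add(SSZ, Z), mul(add(SSZ, Z), SZ))))
  [8] S(add(mul(S(add(Z, Z)), SZ), mul(add(SSZ, Z), mul(add(SSZ, Z), SZ))))
  [9] S(add(add(SZ, mul(add(Z, Z), SZ)), mul(add(SSZ, Z), mul(add(SSZ, Z), SZ))))
  [10] S(add(S(add(Z, mul(add(Z, Z), SZ))), mul(add(SSZ, Z), mul(add(SSZ, Z), SZ))))
  [11] S(S(add(add(Z, mul(add(Z, Z), SZ)), mul(add(SSZ, Z), mul(add(SSZ, Z), SZ)))))
  [12] S(S(add(mul(add(Z, Z), SZ), mul(add(SSZ, Z), mul(add(SSZ, Z), SZ)))))
  [13] S(S(add(mul(Z, SZ), mul(add(SSZ, Z), mul(add(SSZ, Z), SZ)))))
  [14] S(S(add(Z, mul(add(SSZ, Z), mul(add(SSZ, Z), SZ)))))
  [15] S(S(mul(add(SSZ, Z), mul(add(SSZ, Z), SZ))))
  [16] S(S(mul(S(add(SZ, Z)), mul(add(SSZ, Z), SZ))))
  [17] S(S(add(mul(add(SSZ, Z), SZ), mul(add(SZ, Z), mul(add(SSZ, Z), SZ)))))
  [18] S(S(add(mul(S(add(SZ, Z)), SZ), mul(add(SZ, Z), mul(add(SSZ, Z), SZ)))))
  [19] S(S(add(add(SZ, mul(add(SZ, Z), SZ)), mul(add(SZ, Z), mul(add(SSZ, Z), SZ)))))
  [20] S(S(add(S(add(Z, mul(add(SZ, Z), SZ))), mul(add(SZ, Z), mul(add(SSZ, Z), SZ)))))
  [21] S(S(S(add(add(Z, mul(add(SZ, Z), SZ)), mul(add(SZ, Z), mul(add(SSZ, Z), SZ))))))
  [22] S(S(S(add(mul(add(SZ, Z), SZ), mul(add(SZ, Z), mul(add(SSZ, Z), SZ))))))
  [23] S(S(S(add(mul(S(add(Z, Z)), SZ), mul(add(SZ, Z), mul(add(SSZ, Z), SZ))))))
  [24] S(S(S(add(add(SZ, mul(add(Z, Z), SZ)), mul(add(SZ, Z), mul(add(SSZ, Z), SZ))))))
  [25] S(S(S(add(S(add(Z, mul(add(Z, Z), SZ))), mul(add(SZ, Z), mul(add(SSZ, Z), SZ))))))
  [26] S(S(S(S(add(add(Z, mul(add(Z, Z), SZ)), mul(add(SZ, Z), mul(add(SSZ, Z), SZ)))))))
  [27] S(S(S(S(add(mul(add(Z, Z), SZ), mul(add(SZ, Z), mul(add(SSZ, Z), SZ)))))))
  [28] S(S(S(S(add(mul(Z, SZ), mul(add(SZ, Z), mul(add(SSZ, Z), SZ)))))))
  [29] S(S(S(S(add(Z, mul(add(SZ, Z), mul(add(SSZ, Z), SZ)))))))
  [30] S(S(S(S(mul(add(SZ, Z), mul(add(SSZ, Z), SZ))))))
  [31] S(S(S(S(mul(S(add(Z, Z)), mul(add(SSZ, Z), SZ))))))
  [32] S(S(S(S(add(mul(add(SSZ, Z), SZ), mul(add(Z, Z), mul(add(SSZ, Z), SZ)))))))
  [33] S(S(S(S(add(mul(S(add(SZ, Z)), SZ), mul(add(Z, Z), mul(add(SSZ, Z), SZ)))))))
  [34] S(S(S(S(add(add(SZ, mul(add(SZ, Z), SZ)), mul(add(Z, Z), mul(add(SSZ, Z), SZ)))))))
  [35] S(S(S(S(add(S(add(Z, mul(add(SZ, Z), SZ))), mul(add(Z, Z), mul(add(SSZ, Z), SZ)))))))
  [36] S(S(S(S(S(add(add(Z, mul(add(SZ, Z), SZ)), mul(add(Z, Z), mul(add(SSZ, Z), SZ))))))))
  [37] S(S(S(S(S(add(mul(add(SZ, Z), SZ), mul(add(Z, Z), mul(add(SSZ, Z), SZ))))))))
  [38] S(S(S(S(S(add(mul(S(add(Z, Z)), SZ), mul(add(Z, Z), mul(add(SSZ, Z), SZ))))))))
  [39] S(S(S(S(S(add(add(SZ, mul(add(Z, Z), SZ)), mul(add(Z, Z), mul(add(SSZ, Z), SZ))))))))
  [40] S(S(S(S(S(add(S(add(Z, mul(add(Z, Z), SZ))), mul(add(Z, Z), mul(add(SSZ, Z), SZ))))))))
  [41] S(S(S(S(S(S(add(add(Z, mul(add(Z, Z), SZ)), mul(add(Z, Z), mul(add(SSZ, Z), SZ)))))))))
  [42] S(S(S(S(S(S(add(mul(add(Z, Z), SZ), mul(add(Z, Z), mul(add(SSZ, Z), SZ)))))))))
  [43] S(S(S(S(S(S(add(mul(Z, SZ), mul(add(Z, Z), mul(add(SSZ, Z), SZ)))))))))
  [44] S(S(S(S(S(S(add(Z, mul(add(Z, Z), mul(add(SSZ, Z), SZ)))))))))
  [45] S(S(S(S(S(S(mul(add(Z, Z), mul(add(SSZ, Z), SZ))))))))
  [46] S(S(S(S(S(S(mul(Z, mul(add(SSZ, Z), SZ))))))))
  [47] S^6(Z)

Term B:
  start: add(add(add(SSZ, SZ), add(Z, SZ)), add(SZ, SZ))
  [1] add(add(S(add(SZ, SZ)), add(Z, SZ)), add(SZ, SZ))
  [2] add(S(add(add(SZ, SZ), add(Z, SZ))), add(SZ, SZ))
  [3] S(add(add(add(SZ, SZ), add(Z, SZ)), add(SZ, SZ)))
  [4] S(add(add(S(add(Z, SZ)), add(Z, SZ)), add(SZ, SZ)))
  [5] S(add(S(add(add(Z, SZ), add(Z, SZ))), add(SZ, SZ)))
  [6] S(S(add(add(add(Z, SZ), add(Z, SZ)), add(SZ, SZ))))
  [7] S(S(add(add(SZ, add(Z, SZ)), add(SZ, SZ))))
  [8] S(S(add(S(add(Z, add(Z, SZ))), add(SZ, SZ))))
  [9] S(S(S(add(add(Z, add(Z, SZ)), add(SZ, SZ)))))
  [10] S(S(S(add(add(Z, SZ), add(SZ, SZ)))))
  [11] S(S(S(add(SZ, add(SZ, SZ)))))
  [12] S(S(S(S(add(Z, add(SZ, SZ))))))
  [13] S(S(S(S(add(SZ, SZ)))))
  [14] S(S(S(S(S(add(Z, SZ))))))
  [15] S^6(Z)

Answer: SAME — A ⇓ S^6(Z), B ⇓ S^6(Z)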